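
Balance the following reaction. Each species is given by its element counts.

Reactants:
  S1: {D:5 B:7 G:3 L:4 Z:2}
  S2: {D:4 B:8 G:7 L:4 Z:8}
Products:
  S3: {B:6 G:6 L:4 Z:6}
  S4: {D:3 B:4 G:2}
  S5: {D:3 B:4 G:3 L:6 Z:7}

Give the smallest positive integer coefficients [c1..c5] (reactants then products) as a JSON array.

Coefficients: [2, 2, 1, 4, 2]

D: 2·5+2·4 = 18 | 1·0+4·3+2·3 = 18
B: 2·7+2·8 = 30 | 1·6+4·4+2·4 = 30
G: 2·3+2·7 = 20 | 1·6+4·2+2·3 = 20
L: 2·4+2·4 = 16 | 1·4+4·0+2·6 = 16
Z: 2·2+2·8 = 20 | 1·6+4·0+2·7 = 20
gcd(2,2,1,4,2) = 1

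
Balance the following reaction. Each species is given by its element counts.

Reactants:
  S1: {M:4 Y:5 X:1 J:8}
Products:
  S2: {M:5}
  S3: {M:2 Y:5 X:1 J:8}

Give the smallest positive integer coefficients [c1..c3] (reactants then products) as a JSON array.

M: 5·4 = 20 | 2·5+5·2 = 20
Y: 5·5 = 25 | 2·0+5·5 = 25
X: 5·1 = 5 | 2·0+5·1 = 5
J: 5·8 = 40 | 2·0+5·8 = 40
gcd(5,2,5) = 1

Coefficients: [5, 2, 5]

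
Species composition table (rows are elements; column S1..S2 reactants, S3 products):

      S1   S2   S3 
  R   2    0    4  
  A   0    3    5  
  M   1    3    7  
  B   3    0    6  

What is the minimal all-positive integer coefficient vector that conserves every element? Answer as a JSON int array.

Coefficients: [6, 5, 3]

R: 6·2+5·0 = 12 | 3·4 = 12
A: 6·0+5·3 = 15 | 3·5 = 15
M: 6·1+5·3 = 21 | 3·7 = 21
B: 6·3+5·0 = 18 | 3·6 = 18
gcd(6,5,3) = 1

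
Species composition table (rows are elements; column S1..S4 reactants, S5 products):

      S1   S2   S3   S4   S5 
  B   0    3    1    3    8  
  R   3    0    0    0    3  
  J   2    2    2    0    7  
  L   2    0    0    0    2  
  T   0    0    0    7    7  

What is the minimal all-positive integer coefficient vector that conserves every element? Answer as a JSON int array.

Coefficients: [4, 5, 5, 4, 4]

B: 4·0+5·3+5·1+4·3 = 32 | 4·8 = 32
R: 4·3+5·0+5·0+4·0 = 12 | 4·3 = 12
J: 4·2+5·2+5·2+4·0 = 28 | 4·7 = 28
L: 4·2+5·0+5·0+4·0 = 8 | 4·2 = 8
T: 4·0+5·0+5·0+4·7 = 28 | 4·7 = 28
gcd(4,5,5,4,4) = 1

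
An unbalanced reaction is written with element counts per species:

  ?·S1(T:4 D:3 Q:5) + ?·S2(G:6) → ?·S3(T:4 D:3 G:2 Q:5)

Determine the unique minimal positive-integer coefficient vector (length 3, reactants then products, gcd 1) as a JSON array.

T: 3·4+1·0 = 12 | 3·4 = 12
D: 3·3+1·0 = 9 | 3·3 = 9
G: 3·0+1·6 = 6 | 3·2 = 6
Q: 3·5+1·0 = 15 | 3·5 = 15
gcd(3,1,3) = 1

Coefficients: [3, 1, 3]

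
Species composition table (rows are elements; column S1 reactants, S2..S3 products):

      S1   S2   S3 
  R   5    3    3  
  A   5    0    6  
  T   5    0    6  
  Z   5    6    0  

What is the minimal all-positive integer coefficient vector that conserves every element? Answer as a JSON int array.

R: 6·5 = 30 | 5·3+5·3 = 30
A: 6·5 = 30 | 5·0+5·6 = 30
T: 6·5 = 30 | 5·0+5·6 = 30
Z: 6·5 = 30 | 5·6+5·0 = 30
gcd(6,5,5) = 1

Coefficients: [6, 5, 5]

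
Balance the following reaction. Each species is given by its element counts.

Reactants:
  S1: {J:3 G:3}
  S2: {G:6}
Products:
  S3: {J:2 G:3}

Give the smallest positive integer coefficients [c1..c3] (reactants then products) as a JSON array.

J: 4·3+1·0 = 12 | 6·2 = 12
G: 4·3+1·6 = 18 | 6·3 = 18
gcd(4,1,6) = 1

Coefficients: [4, 1, 6]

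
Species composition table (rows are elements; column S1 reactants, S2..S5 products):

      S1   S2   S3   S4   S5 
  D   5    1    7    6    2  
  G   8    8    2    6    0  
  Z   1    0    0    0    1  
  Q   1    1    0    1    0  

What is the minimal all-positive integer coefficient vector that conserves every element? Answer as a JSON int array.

Coefficients: [6, 5, 1, 1, 6]

D: 6·5 = 30 | 5·1+1·7+1·6+6·2 = 30
G: 6·8 = 48 | 5·8+1·2+1·6+6·0 = 48
Z: 6·1 = 6 | 5·0+1·0+1·0+6·1 = 6
Q: 6·1 = 6 | 5·1+1·0+1·1+6·0 = 6
gcd(6,5,1,1,6) = 1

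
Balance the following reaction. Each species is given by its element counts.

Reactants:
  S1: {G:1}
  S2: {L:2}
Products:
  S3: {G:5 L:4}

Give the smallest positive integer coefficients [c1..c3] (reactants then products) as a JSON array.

Coefficients: [5, 2, 1]

G: 5·1+2·0 = 5 | 1·5 = 5
L: 5·0+2·2 = 4 | 1·4 = 4
gcd(5,2,1) = 1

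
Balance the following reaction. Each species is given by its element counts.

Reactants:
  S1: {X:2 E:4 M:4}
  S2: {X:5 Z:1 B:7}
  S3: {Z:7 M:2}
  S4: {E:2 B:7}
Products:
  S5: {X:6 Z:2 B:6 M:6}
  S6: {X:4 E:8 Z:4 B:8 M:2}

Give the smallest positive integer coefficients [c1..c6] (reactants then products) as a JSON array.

Coefficients: [5, 4, 2, 2, 3, 3]

X: 5·2+4·5+2·0+2·0 = 30 | 3·6+3·4 = 30
E: 5·4+4·0+2·0+2·2 = 24 | 3·0+3·8 = 24
Z: 5·0+4·1+2·7+2·0 = 18 | 3·2+3·4 = 18
B: 5·0+4·7+2·0+2·7 = 42 | 3·6+3·8 = 42
M: 5·4+4·0+2·2+2·0 = 24 | 3·6+3·2 = 24
gcd(5,4,2,2,3,3) = 1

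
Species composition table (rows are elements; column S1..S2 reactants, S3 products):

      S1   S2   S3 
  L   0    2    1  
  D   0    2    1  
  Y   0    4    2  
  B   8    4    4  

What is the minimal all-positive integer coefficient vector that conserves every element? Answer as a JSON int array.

L: 1·0+2·2 = 4 | 4·1 = 4
D: 1·0+2·2 = 4 | 4·1 = 4
Y: 1·0+2·4 = 8 | 4·2 = 8
B: 1·8+2·4 = 16 | 4·4 = 16
gcd(1,2,4) = 1

Coefficients: [1, 2, 4]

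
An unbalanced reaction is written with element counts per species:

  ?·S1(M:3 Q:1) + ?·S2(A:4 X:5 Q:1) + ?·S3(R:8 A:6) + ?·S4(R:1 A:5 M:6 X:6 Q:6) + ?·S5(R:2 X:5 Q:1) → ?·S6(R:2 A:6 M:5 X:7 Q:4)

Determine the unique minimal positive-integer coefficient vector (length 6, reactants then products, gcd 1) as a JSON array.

R: 6·0+5·0+1·8+2·1+1·2 = 12 | 6·2 = 12
A: 6·0+5·4+1·6+2·5+1·0 = 36 | 6·6 = 36
M: 6·3+5·0+1·0+2·6+1·0 = 30 | 6·5 = 30
X: 6·0+5·5+1·0+2·6+1·5 = 42 | 6·7 = 42
Q: 6·1+5·1+1·0+2·6+1·1 = 24 | 6·4 = 24
gcd(6,5,1,2,1,6) = 1

Coefficients: [6, 5, 1, 2, 1, 6]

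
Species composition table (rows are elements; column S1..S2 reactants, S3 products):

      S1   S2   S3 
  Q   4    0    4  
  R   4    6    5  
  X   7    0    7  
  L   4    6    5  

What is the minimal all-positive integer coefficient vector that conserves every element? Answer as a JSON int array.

Q: 6·4+1·0 = 24 | 6·4 = 24
R: 6·4+1·6 = 30 | 6·5 = 30
X: 6·7+1·0 = 42 | 6·7 = 42
L: 6·4+1·6 = 30 | 6·5 = 30
gcd(6,1,6) = 1

Coefficients: [6, 1, 6]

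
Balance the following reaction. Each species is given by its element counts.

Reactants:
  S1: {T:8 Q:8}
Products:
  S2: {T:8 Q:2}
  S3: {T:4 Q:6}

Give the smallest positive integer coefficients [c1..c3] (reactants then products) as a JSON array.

Coefficients: [5, 2, 6]

T: 5·8 = 40 | 2·8+6·4 = 40
Q: 5·8 = 40 | 2·2+6·6 = 40
gcd(5,2,6) = 1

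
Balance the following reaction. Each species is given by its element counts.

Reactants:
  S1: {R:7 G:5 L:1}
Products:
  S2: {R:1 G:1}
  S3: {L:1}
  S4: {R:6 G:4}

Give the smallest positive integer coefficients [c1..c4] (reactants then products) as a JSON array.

R: 1·7 = 7 | 1·1+1·0+1·6 = 7
G: 1·5 = 5 | 1·1+1·0+1·4 = 5
L: 1·1 = 1 | 1·0+1·1+1·0 = 1
gcd(1,1,1,1) = 1

Coefficients: [1, 1, 1, 1]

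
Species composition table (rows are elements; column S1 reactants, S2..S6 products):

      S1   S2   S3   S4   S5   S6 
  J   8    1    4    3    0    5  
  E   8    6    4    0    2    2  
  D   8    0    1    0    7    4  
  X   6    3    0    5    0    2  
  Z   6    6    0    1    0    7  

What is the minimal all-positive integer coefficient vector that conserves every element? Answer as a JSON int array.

Coefficients: [5, 2, 4, 4, 4, 2]

J: 5·8 = 40 | 2·1+4·4+4·3+4·0+2·5 = 40
E: 5·8 = 40 | 2·6+4·4+4·0+4·2+2·2 = 40
D: 5·8 = 40 | 2·0+4·1+4·0+4·7+2·4 = 40
X: 5·6 = 30 | 2·3+4·0+4·5+4·0+2·2 = 30
Z: 5·6 = 30 | 2·6+4·0+4·1+4·0+2·7 = 30
gcd(5,2,4,4,4,2) = 1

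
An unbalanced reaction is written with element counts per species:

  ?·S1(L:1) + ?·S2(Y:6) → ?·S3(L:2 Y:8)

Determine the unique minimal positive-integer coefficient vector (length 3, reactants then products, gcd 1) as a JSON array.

Coefficients: [6, 4, 3]

L: 6·1+4·0 = 6 | 3·2 = 6
Y: 6·0+4·6 = 24 | 3·8 = 24
gcd(6,4,3) = 1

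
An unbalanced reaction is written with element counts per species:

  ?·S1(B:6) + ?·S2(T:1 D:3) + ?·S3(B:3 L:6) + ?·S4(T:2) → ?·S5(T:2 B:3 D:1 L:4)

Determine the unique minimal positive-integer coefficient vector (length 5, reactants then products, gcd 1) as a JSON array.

T: 1·0+2·1+4·0+5·2 = 12 | 6·2 = 12
B: 1·6+2·0+4·3+5·0 = 18 | 6·3 = 18
D: 1·0+2·3+4·0+5·0 = 6 | 6·1 = 6
L: 1·0+2·0+4·6+5·0 = 24 | 6·4 = 24
gcd(1,2,4,5,6) = 1

Coefficients: [1, 2, 4, 5, 6]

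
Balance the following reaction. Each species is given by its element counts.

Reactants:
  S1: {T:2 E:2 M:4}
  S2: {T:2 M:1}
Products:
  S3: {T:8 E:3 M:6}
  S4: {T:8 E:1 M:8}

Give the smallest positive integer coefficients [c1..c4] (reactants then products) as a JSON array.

T: 2·2+6·2 = 16 | 1·8+1·8 = 16
E: 2·2+6·0 = 4 | 1·3+1·1 = 4
M: 2·4+6·1 = 14 | 1·6+1·8 = 14
gcd(2,6,1,1) = 1

Coefficients: [2, 6, 1, 1]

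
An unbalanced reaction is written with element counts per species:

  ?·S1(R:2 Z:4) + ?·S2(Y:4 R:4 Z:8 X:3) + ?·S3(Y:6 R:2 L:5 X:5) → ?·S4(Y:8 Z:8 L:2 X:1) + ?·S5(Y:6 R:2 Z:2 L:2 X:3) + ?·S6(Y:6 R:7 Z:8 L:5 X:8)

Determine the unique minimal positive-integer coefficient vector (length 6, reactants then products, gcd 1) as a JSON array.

Coefficients: [2, 5, 6, 1, 4, 4]

Y: 2·0+5·4+6·6 = 56 | 1·8+4·6+4·6 = 56
R: 2·2+5·4+6·2 = 36 | 1·0+4·2+4·7 = 36
Z: 2·4+5·8+6·0 = 48 | 1·8+4·2+4·8 = 48
L: 2·0+5·0+6·5 = 30 | 1·2+4·2+4·5 = 30
X: 2·0+5·3+6·5 = 45 | 1·1+4·3+4·8 = 45
gcd(2,5,6,1,4,4) = 1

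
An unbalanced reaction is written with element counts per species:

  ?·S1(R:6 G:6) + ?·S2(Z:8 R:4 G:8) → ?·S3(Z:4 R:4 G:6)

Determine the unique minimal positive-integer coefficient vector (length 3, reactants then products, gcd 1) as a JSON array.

Z: 2·0+3·8 = 24 | 6·4 = 24
R: 2·6+3·4 = 24 | 6·4 = 24
G: 2·6+3·8 = 36 | 6·6 = 36
gcd(2,3,6) = 1

Coefficients: [2, 3, 6]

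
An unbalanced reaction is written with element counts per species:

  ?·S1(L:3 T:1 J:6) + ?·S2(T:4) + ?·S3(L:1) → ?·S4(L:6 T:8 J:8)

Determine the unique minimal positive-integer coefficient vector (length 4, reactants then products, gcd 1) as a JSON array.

Coefficients: [4, 5, 6, 3]

L: 4·3+5·0+6·1 = 18 | 3·6 = 18
T: 4·1+5·4+6·0 = 24 | 3·8 = 24
J: 4·6+5·0+6·0 = 24 | 3·8 = 24
gcd(4,5,6,3) = 1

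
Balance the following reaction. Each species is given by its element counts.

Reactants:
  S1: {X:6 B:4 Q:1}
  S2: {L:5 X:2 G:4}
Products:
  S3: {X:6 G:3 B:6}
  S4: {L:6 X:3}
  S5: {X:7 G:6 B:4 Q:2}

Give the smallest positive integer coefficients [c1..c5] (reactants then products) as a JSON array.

L: 6·0+6·5 = 30 | 2·0+5·6+3·0 = 30
X: 6·6+6·2 = 48 | 2·6+5·3+3·7 = 48
G: 6·0+6·4 = 24 | 2·3+5·0+3·6 = 24
B: 6·4+6·0 = 24 | 2·6+5·0+3·4 = 24
Q: 6·1+6·0 = 6 | 2·0+5·0+3·2 = 6
gcd(6,6,2,5,3) = 1

Coefficients: [6, 6, 2, 5, 3]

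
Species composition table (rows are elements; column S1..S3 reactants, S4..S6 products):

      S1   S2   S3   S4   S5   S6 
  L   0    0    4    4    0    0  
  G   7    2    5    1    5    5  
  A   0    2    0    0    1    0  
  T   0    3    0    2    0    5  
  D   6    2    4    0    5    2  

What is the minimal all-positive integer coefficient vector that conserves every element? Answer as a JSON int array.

L: 3·0+3·0+2·4 = 8 | 2·4+6·0+1·0 = 8
G: 3·7+3·2+2·5 = 37 | 2·1+6·5+1·5 = 37
A: 3·0+3·2+2·0 = 6 | 2·0+6·1+1·0 = 6
T: 3·0+3·3+2·0 = 9 | 2·2+6·0+1·5 = 9
D: 3·6+3·2+2·4 = 32 | 2·0+6·5+1·2 = 32
gcd(3,3,2,2,6,1) = 1

Coefficients: [3, 3, 2, 2, 6, 1]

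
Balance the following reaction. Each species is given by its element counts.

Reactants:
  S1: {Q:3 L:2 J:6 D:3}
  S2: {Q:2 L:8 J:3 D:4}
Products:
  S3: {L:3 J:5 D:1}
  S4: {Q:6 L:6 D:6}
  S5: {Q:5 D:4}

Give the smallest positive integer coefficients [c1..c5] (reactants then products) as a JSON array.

Q: 4·3+2·2 = 16 | 6·0+1·6+2·5 = 16
L: 4·2+2·8 = 24 | 6·3+1·6+2·0 = 24
J: 4·6+2·3 = 30 | 6·5+1·0+2·0 = 30
D: 4·3+2·4 = 20 | 6·1+1·6+2·4 = 20
gcd(4,2,6,1,2) = 1

Coefficients: [4, 2, 6, 1, 2]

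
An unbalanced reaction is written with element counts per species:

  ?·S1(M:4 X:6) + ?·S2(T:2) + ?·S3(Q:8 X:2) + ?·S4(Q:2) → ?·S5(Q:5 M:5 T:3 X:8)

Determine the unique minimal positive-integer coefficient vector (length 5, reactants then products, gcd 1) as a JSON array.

Q: 5·0+6·0+1·8+6·2 = 20 | 4·5 = 20
M: 5·4+6·0+1·0+6·0 = 20 | 4·5 = 20
T: 5·0+6·2+1·0+6·0 = 12 | 4·3 = 12
X: 5·6+6·0+1·2+6·0 = 32 | 4·8 = 32
gcd(5,6,1,6,4) = 1

Coefficients: [5, 6, 1, 6, 4]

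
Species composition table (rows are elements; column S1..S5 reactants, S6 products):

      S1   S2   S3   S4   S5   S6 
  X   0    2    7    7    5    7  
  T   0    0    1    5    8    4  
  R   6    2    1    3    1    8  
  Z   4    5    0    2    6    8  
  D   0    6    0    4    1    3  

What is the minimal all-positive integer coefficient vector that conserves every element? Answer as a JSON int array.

Coefficients: [6, 2, 3, 1, 2, 6]

X: 6·0+2·2+3·7+1·7+2·5 = 42 | 6·7 = 42
T: 6·0+2·0+3·1+1·5+2·8 = 24 | 6·4 = 24
R: 6·6+2·2+3·1+1·3+2·1 = 48 | 6·8 = 48
Z: 6·4+2·5+3·0+1·2+2·6 = 48 | 6·8 = 48
D: 6·0+2·6+3·0+1·4+2·1 = 18 | 6·3 = 18
gcd(6,2,3,1,2,6) = 1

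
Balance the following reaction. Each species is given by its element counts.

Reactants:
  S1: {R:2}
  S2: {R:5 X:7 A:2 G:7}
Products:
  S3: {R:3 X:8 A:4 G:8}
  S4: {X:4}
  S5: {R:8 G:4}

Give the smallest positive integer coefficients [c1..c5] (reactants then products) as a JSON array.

R: 5·2+4·5 = 30 | 2·3+3·0+3·8 = 30
X: 5·0+4·7 = 28 | 2·8+3·4+3·0 = 28
A: 5·0+4·2 = 8 | 2·4+3·0+3·0 = 8
G: 5·0+4·7 = 28 | 2·8+3·0+3·4 = 28
gcd(5,4,2,3,3) = 1

Coefficients: [5, 4, 2, 3, 3]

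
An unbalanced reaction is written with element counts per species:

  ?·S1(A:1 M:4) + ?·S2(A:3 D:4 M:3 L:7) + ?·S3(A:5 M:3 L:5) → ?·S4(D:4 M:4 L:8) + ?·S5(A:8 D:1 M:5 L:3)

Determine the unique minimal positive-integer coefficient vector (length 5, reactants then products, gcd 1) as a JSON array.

A: 4·1+6·3+2·5 = 32 | 5·0+4·8 = 32
D: 4·0+6·4+2·0 = 24 | 5·4+4·1 = 24
M: 4·4+6·3+2·3 = 40 | 5·4+4·5 = 40
L: 4·0+6·7+2·5 = 52 | 5·8+4·3 = 52
gcd(4,6,2,5,4) = 1

Coefficients: [4, 6, 2, 5, 4]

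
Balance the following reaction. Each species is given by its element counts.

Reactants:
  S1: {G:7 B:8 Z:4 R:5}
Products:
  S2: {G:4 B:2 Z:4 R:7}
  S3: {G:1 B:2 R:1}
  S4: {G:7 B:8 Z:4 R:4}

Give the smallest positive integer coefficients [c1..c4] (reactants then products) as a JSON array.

Coefficients: [6, 1, 3, 5]

G: 6·7 = 42 | 1·4+3·1+5·7 = 42
B: 6·8 = 48 | 1·2+3·2+5·8 = 48
Z: 6·4 = 24 | 1·4+3·0+5·4 = 24
R: 6·5 = 30 | 1·7+3·1+5·4 = 30
gcd(6,1,3,5) = 1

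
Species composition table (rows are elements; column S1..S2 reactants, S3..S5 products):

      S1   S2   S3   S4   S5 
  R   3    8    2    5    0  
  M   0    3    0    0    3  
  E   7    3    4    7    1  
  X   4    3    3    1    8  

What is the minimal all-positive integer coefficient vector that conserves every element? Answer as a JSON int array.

R: 5·3+1·8 = 23 | 4·2+3·5+1·0 = 23
M: 5·0+1·3 = 3 | 4·0+3·0+1·3 = 3
E: 5·7+1·3 = 38 | 4·4+3·7+1·1 = 38
X: 5·4+1·3 = 23 | 4·3+3·1+1·8 = 23
gcd(5,1,4,3,1) = 1

Coefficients: [5, 1, 4, 3, 1]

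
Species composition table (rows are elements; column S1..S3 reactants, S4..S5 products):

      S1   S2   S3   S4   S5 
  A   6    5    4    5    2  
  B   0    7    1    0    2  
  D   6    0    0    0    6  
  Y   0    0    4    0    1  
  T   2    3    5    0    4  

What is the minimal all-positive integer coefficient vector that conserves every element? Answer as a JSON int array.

A: 4·6+1·5+1·4 = 33 | 5·5+4·2 = 33
B: 4·0+1·7+1·1 = 8 | 5·0+4·2 = 8
D: 4·6+1·0+1·0 = 24 | 5·0+4·6 = 24
Y: 4·0+1·0+1·4 = 4 | 5·0+4·1 = 4
T: 4·2+1·3+1·5 = 16 | 5·0+4·4 = 16
gcd(4,1,1,5,4) = 1

Coefficients: [4, 1, 1, 5, 4]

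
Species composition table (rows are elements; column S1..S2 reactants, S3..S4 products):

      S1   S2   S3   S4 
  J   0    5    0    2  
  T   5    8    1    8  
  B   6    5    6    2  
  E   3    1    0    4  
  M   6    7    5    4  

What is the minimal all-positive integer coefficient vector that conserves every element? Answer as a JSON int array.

Coefficients: [6, 2, 6, 5]

J: 6·0+2·5 = 10 | 6·0+5·2 = 10
T: 6·5+2·8 = 46 | 6·1+5·8 = 46
B: 6·6+2·5 = 46 | 6·6+5·2 = 46
E: 6·3+2·1 = 20 | 6·0+5·4 = 20
M: 6·6+2·7 = 50 | 6·5+5·4 = 50
gcd(6,2,6,5) = 1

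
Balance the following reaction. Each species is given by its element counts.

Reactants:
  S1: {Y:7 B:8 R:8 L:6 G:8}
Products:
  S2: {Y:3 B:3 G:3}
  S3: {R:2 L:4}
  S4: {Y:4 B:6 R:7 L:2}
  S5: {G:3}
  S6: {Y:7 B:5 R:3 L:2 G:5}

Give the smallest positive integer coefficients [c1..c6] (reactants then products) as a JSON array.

Y: 4·7 = 28 | 3·3+4·0+3·4+6·0+1·7 = 28
B: 4·8 = 32 | 3·3+4·0+3·6+6·0+1·5 = 32
R: 4·8 = 32 | 3·0+4·2+3·7+6·0+1·3 = 32
L: 4·6 = 24 | 3·0+4·4+3·2+6·0+1·2 = 24
G: 4·8 = 32 | 3·3+4·0+3·0+6·3+1·5 = 32
gcd(4,3,4,3,6,1) = 1

Coefficients: [4, 3, 4, 3, 6, 1]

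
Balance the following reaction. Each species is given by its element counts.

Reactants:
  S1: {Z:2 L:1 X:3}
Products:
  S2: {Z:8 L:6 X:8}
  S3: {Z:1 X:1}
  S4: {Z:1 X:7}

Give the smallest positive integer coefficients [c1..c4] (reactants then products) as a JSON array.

Z: 6·2 = 12 | 1·8+3·1+1·1 = 12
L: 6·1 = 6 | 1·6+3·0+1·0 = 6
X: 6·3 = 18 | 1·8+3·1+1·7 = 18
gcd(6,1,3,1) = 1

Coefficients: [6, 1, 3, 1]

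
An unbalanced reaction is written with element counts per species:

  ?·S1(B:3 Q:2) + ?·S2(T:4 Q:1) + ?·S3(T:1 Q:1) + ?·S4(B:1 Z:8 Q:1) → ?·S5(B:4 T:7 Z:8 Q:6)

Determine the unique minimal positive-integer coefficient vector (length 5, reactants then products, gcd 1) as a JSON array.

Coefficients: [3, 4, 5, 3, 3]

B: 3·3+4·0+5·0+3·1 = 12 | 3·4 = 12
T: 3·0+4·4+5·1+3·0 = 21 | 3·7 = 21
Z: 3·0+4·0+5·0+3·8 = 24 | 3·8 = 24
Q: 3·2+4·1+5·1+3·1 = 18 | 3·6 = 18
gcd(3,4,5,3,3) = 1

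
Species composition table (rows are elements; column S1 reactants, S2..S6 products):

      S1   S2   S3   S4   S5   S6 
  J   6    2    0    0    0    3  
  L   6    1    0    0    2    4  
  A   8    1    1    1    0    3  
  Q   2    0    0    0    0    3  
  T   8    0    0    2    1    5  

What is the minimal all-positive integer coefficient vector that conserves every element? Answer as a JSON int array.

Coefficients: [3, 6, 6, 6, 2, 2]

J: 3·6 = 18 | 6·2+6·0+6·0+2·0+2·3 = 18
L: 3·6 = 18 | 6·1+6·0+6·0+2·2+2·4 = 18
A: 3·8 = 24 | 6·1+6·1+6·1+2·0+2·3 = 24
Q: 3·2 = 6 | 6·0+6·0+6·0+2·0+2·3 = 6
T: 3·8 = 24 | 6·0+6·0+6·2+2·1+2·5 = 24
gcd(3,6,6,6,2,2) = 1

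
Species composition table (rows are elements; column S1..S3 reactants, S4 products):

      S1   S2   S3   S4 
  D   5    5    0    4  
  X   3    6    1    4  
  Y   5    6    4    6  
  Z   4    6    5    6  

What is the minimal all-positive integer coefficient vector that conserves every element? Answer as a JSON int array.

Coefficients: [2, 2, 2, 5]

D: 2·5+2·5+2·0 = 20 | 5·4 = 20
X: 2·3+2·6+2·1 = 20 | 5·4 = 20
Y: 2·5+2·6+2·4 = 30 | 5·6 = 30
Z: 2·4+2·6+2·5 = 30 | 5·6 = 30
gcd(2,2,2,5) = 1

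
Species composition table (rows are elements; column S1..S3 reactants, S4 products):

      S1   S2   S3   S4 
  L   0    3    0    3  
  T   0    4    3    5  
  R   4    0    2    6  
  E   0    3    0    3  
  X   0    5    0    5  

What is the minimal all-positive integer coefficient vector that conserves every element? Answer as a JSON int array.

L: 4·0+3·3+1·0 = 9 | 3·3 = 9
T: 4·0+3·4+1·3 = 15 | 3·5 = 15
R: 4·4+3·0+1·2 = 18 | 3·6 = 18
E: 4·0+3·3+1·0 = 9 | 3·3 = 9
X: 4·0+3·5+1·0 = 15 | 3·5 = 15
gcd(4,3,1,3) = 1

Coefficients: [4, 3, 1, 3]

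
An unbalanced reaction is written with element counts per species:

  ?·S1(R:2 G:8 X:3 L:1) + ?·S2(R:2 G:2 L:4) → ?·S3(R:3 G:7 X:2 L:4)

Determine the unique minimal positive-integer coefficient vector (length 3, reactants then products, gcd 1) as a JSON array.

Coefficients: [4, 5, 6]

R: 4·2+5·2 = 18 | 6·3 = 18
G: 4·8+5·2 = 42 | 6·7 = 42
X: 4·3+5·0 = 12 | 6·2 = 12
L: 4·1+5·4 = 24 | 6·4 = 24
gcd(4,5,6) = 1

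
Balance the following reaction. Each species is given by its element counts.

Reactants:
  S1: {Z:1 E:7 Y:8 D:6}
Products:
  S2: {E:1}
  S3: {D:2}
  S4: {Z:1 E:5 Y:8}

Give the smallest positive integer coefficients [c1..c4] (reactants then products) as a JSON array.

Z: 1·1 = 1 | 2·0+3·0+1·1 = 1
E: 1·7 = 7 | 2·1+3·0+1·5 = 7
Y: 1·8 = 8 | 2·0+3·0+1·8 = 8
D: 1·6 = 6 | 2·0+3·2+1·0 = 6
gcd(1,2,3,1) = 1

Coefficients: [1, 2, 3, 1]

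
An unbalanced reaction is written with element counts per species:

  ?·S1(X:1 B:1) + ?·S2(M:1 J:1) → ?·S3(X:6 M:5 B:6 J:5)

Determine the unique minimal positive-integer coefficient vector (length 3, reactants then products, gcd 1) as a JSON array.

Coefficients: [6, 5, 1]

X: 6·1+5·0 = 6 | 1·6 = 6
M: 6·0+5·1 = 5 | 1·5 = 5
B: 6·1+5·0 = 6 | 1·6 = 6
J: 6·0+5·1 = 5 | 1·5 = 5
gcd(6,5,1) = 1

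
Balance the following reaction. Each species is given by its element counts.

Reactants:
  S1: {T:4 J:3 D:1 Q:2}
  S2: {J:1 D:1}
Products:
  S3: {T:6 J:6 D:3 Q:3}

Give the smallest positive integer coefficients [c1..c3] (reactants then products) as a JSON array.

Coefficients: [3, 3, 2]

T: 3·4+3·0 = 12 | 2·6 = 12
J: 3·3+3·1 = 12 | 2·6 = 12
D: 3·1+3·1 = 6 | 2·3 = 6
Q: 3·2+3·0 = 6 | 2·3 = 6
gcd(3,3,2) = 1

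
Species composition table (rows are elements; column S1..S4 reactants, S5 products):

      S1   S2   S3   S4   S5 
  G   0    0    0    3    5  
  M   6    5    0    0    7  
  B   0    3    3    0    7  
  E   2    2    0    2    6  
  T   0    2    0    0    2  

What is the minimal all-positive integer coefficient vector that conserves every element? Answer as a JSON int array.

Coefficients: [1, 3, 4, 5, 3]

G: 1·0+3·0+4·0+5·3 = 15 | 3·5 = 15
M: 1·6+3·5+4·0+5·0 = 21 | 3·7 = 21
B: 1·0+3·3+4·3+5·0 = 21 | 3·7 = 21
E: 1·2+3·2+4·0+5·2 = 18 | 3·6 = 18
T: 1·0+3·2+4·0+5·0 = 6 | 3·2 = 6
gcd(1,3,4,5,3) = 1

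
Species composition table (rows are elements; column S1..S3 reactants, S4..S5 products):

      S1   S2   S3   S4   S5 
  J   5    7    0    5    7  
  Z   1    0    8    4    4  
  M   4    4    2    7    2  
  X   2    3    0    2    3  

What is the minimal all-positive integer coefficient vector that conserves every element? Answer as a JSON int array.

Coefficients: [4, 3, 3, 4, 3]

J: 4·5+3·7+3·0 = 41 | 4·5+3·7 = 41
Z: 4·1+3·0+3·8 = 28 | 4·4+3·4 = 28
M: 4·4+3·4+3·2 = 34 | 4·7+3·2 = 34
X: 4·2+3·3+3·0 = 17 | 4·2+3·3 = 17
gcd(4,3,3,4,3) = 1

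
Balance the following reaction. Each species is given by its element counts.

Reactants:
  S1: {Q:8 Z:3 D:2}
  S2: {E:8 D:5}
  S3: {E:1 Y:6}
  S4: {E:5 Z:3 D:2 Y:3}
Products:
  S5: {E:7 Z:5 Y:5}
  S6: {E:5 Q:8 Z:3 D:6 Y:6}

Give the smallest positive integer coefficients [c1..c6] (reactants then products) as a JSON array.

E: 5·0+2·8+5·1+5·5 = 46 | 3·7+5·5 = 46
Q: 5·8+2·0+5·0+5·0 = 40 | 3·0+5·8 = 40
Z: 5·3+2·0+5·0+5·3 = 30 | 3·5+5·3 = 30
D: 5·2+2·5+5·0+5·2 = 30 | 3·0+5·6 = 30
Y: 5·0+2·0+5·6+5·3 = 45 | 3·5+5·6 = 45
gcd(5,2,5,5,3,5) = 1

Coefficients: [5, 2, 5, 5, 3, 5]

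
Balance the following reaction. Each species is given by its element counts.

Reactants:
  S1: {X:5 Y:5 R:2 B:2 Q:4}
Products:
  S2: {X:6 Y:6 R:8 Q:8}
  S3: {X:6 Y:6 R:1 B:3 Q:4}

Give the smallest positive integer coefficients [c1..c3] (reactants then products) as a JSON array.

Coefficients: [6, 1, 4]

X: 6·5 = 30 | 1·6+4·6 = 30
Y: 6·5 = 30 | 1·6+4·6 = 30
R: 6·2 = 12 | 1·8+4·1 = 12
B: 6·2 = 12 | 1·0+4·3 = 12
Q: 6·4 = 24 | 1·8+4·4 = 24
gcd(6,1,4) = 1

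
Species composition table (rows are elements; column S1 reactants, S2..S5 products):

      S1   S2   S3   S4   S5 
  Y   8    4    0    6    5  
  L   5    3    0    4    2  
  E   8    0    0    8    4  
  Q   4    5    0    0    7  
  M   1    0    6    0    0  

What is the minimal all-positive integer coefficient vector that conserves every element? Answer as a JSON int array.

Y: 6·8 = 48 | 2·4+1·0+5·6+2·5 = 48
L: 6·5 = 30 | 2·3+1·0+5·4+2·2 = 30
E: 6·8 = 48 | 2·0+1·0+5·8+2·4 = 48
Q: 6·4 = 24 | 2·5+1·0+5·0+2·7 = 24
M: 6·1 = 6 | 2·0+1·6+5·0+2·0 = 6
gcd(6,2,1,5,2) = 1

Coefficients: [6, 2, 1, 5, 2]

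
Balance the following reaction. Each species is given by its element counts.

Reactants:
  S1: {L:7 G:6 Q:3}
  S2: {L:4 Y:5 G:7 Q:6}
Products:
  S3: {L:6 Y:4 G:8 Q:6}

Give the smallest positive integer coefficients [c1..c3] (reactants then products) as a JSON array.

L: 2·7+4·4 = 30 | 5·6 = 30
Y: 2·0+4·5 = 20 | 5·4 = 20
G: 2·6+4·7 = 40 | 5·8 = 40
Q: 2·3+4·6 = 30 | 5·6 = 30
gcd(2,4,5) = 1

Coefficients: [2, 4, 5]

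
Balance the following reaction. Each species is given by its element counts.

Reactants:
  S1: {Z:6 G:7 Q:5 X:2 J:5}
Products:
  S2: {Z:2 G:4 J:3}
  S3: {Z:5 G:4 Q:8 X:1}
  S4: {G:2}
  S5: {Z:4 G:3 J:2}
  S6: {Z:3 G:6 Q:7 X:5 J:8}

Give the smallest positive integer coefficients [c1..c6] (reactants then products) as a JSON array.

Z: 6·6 = 36 | 2·2+2·5+1·0+4·4+2·3 = 36
G: 6·7 = 42 | 2·4+2·4+1·2+4·3+2·6 = 42
Q: 6·5 = 30 | 2·0+2·8+1·0+4·0+2·7 = 30
X: 6·2 = 12 | 2·0+2·1+1·0+4·0+2·5 = 12
J: 6·5 = 30 | 2·3+2·0+1·0+4·2+2·8 = 30
gcd(6,2,2,1,4,2) = 1

Coefficients: [6, 2, 2, 1, 4, 2]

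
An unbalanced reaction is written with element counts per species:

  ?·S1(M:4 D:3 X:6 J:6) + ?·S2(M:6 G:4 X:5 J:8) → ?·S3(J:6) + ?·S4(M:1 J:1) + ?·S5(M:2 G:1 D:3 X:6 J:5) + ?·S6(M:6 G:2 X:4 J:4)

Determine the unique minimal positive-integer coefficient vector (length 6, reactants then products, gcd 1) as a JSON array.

Coefficients: [6, 4, 2, 6, 6, 5]

M: 6·4+4·6 = 48 | 2·0+6·1+6·2+5·6 = 48
G: 6·0+4·4 = 16 | 2·0+6·0+6·1+5·2 = 16
D: 6·3+4·0 = 18 | 2·0+6·0+6·3+5·0 = 18
X: 6·6+4·5 = 56 | 2·0+6·0+6·6+5·4 = 56
J: 6·6+4·8 = 68 | 2·6+6·1+6·5+5·4 = 68
gcd(6,4,2,6,6,5) = 1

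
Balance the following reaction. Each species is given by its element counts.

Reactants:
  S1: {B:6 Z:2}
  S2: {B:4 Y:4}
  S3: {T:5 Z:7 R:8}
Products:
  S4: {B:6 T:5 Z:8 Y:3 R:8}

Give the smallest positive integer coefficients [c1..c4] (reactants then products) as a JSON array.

B: 2·6+3·4+4·0 = 24 | 4·6 = 24
T: 2·0+3·0+4·5 = 20 | 4·5 = 20
Z: 2·2+3·0+4·7 = 32 | 4·8 = 32
Y: 2·0+3·4+4·0 = 12 | 4·3 = 12
R: 2·0+3·0+4·8 = 32 | 4·8 = 32
gcd(2,3,4,4) = 1

Coefficients: [2, 3, 4, 4]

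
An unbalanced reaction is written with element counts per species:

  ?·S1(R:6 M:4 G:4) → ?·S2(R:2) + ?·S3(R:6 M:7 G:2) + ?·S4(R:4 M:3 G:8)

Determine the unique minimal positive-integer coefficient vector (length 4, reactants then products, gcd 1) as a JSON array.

Coefficients: [5, 5, 2, 2]

R: 5·6 = 30 | 5·2+2·6+2·4 = 30
M: 5·4 = 20 | 5·0+2·7+2·3 = 20
G: 5·4 = 20 | 5·0+2·2+2·8 = 20
gcd(5,5,2,2) = 1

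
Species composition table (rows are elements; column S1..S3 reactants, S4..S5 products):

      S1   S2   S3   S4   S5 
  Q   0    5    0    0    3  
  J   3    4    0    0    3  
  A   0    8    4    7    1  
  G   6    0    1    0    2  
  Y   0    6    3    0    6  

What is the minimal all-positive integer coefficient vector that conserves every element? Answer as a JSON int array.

Q: 1·0+3·5+4·0 = 15 | 5·0+5·3 = 15
J: 1·3+3·4+4·0 = 15 | 5·0+5·3 = 15
A: 1·0+3·8+4·4 = 40 | 5·7+5·1 = 40
G: 1·6+3·0+4·1 = 10 | 5·0+5·2 = 10
Y: 1·0+3·6+4·3 = 30 | 5·0+5·6 = 30
gcd(1,3,4,5,5) = 1

Coefficients: [1, 3, 4, 5, 5]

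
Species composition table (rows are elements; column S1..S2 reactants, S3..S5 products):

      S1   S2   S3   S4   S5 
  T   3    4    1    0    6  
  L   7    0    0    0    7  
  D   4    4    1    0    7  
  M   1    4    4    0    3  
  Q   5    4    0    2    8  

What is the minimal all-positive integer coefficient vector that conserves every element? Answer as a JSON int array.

T: 6·3+5·4 = 38 | 2·1+1·0+6·6 = 38
L: 6·7+5·0 = 42 | 2·0+1·0+6·7 = 42
D: 6·4+5·4 = 44 | 2·1+1·0+6·7 = 44
M: 6·1+5·4 = 26 | 2·4+1·0+6·3 = 26
Q: 6·5+5·4 = 50 | 2·0+1·2+6·8 = 50
gcd(6,5,2,1,6) = 1

Coefficients: [6, 5, 2, 1, 6]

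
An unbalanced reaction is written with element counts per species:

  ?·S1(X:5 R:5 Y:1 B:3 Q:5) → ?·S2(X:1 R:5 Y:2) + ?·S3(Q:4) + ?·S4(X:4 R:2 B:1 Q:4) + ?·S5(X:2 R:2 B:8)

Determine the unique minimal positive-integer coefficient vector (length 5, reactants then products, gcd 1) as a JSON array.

Coefficients: [4, 2, 1, 4, 1]

X: 4·5 = 20 | 2·1+1·0+4·4+1·2 = 20
R: 4·5 = 20 | 2·5+1·0+4·2+1·2 = 20
Y: 4·1 = 4 | 2·2+1·0+4·0+1·0 = 4
B: 4·3 = 12 | 2·0+1·0+4·1+1·8 = 12
Q: 4·5 = 20 | 2·0+1·4+4·4+1·0 = 20
gcd(4,2,1,4,1) = 1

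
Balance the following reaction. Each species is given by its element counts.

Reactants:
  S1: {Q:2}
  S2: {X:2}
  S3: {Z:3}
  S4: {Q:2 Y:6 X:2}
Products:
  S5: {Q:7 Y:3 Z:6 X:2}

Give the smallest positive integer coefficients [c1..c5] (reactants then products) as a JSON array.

Coefficients: [6, 1, 4, 1, 2]

Q: 6·2+1·0+4·0+1·2 = 14 | 2·7 = 14
Y: 6·0+1·0+4·0+1·6 = 6 | 2·3 = 6
Z: 6·0+1·0+4·3+1·0 = 12 | 2·6 = 12
X: 6·0+1·2+4·0+1·2 = 4 | 2·2 = 4
gcd(6,1,4,1,2) = 1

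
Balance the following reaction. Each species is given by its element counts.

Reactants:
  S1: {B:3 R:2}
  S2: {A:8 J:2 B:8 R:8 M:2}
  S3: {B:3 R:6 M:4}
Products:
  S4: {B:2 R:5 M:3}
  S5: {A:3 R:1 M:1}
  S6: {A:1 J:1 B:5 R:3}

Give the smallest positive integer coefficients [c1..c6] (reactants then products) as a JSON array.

A: 1·0+2·8+3·0 = 16 | 4·0+4·3+4·1 = 16
J: 1·0+2·2+3·0 = 4 | 4·0+4·0+4·1 = 4
B: 1·3+2·8+3·3 = 28 | 4·2+4·0+4·5 = 28
R: 1·2+2·8+3·6 = 36 | 4·5+4·1+4·3 = 36
M: 1·0+2·2+3·4 = 16 | 4·3+4·1+4·0 = 16
gcd(1,2,3,4,4,4) = 1

Coefficients: [1, 2, 3, 4, 4, 4]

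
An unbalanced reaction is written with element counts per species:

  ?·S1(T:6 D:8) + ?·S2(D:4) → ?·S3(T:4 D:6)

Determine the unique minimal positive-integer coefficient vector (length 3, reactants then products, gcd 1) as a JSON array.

Coefficients: [4, 1, 6]

T: 4·6+1·0 = 24 | 6·4 = 24
D: 4·8+1·4 = 36 | 6·6 = 36
gcd(4,1,6) = 1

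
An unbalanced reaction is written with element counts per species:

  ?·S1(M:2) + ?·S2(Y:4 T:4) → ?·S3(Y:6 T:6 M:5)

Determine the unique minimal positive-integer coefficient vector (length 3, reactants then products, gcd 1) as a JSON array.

Coefficients: [5, 3, 2]

Y: 5·0+3·4 = 12 | 2·6 = 12
T: 5·0+3·4 = 12 | 2·6 = 12
M: 5·2+3·0 = 10 | 2·5 = 10
gcd(5,3,2) = 1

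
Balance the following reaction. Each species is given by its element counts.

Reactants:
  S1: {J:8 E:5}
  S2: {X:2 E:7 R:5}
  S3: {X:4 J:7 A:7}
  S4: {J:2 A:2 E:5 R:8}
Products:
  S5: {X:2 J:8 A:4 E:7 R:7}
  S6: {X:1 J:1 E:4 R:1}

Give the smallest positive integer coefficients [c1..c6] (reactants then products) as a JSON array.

X: 3·0+3·2+2·4+3·0 = 14 | 5·2+4·1 = 14
J: 3·8+3·0+2·7+3·2 = 44 | 5·8+4·1 = 44
A: 3·0+3·0+2·7+3·2 = 20 | 5·4+4·0 = 20
E: 3·5+3·7+2·0+3·5 = 51 | 5·7+4·4 = 51
R: 3·0+3·5+2·0+3·8 = 39 | 5·7+4·1 = 39
gcd(3,3,2,3,5,4) = 1

Coefficients: [3, 3, 2, 3, 5, 4]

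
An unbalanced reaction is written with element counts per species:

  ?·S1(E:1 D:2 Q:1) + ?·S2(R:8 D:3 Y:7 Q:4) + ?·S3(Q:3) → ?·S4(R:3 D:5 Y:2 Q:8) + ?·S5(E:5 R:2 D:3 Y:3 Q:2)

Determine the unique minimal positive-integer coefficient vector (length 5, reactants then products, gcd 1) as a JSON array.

Coefficients: [5, 1, 3, 2, 1]

E: 5·1+1·0+3·0 = 5 | 2·0+1·5 = 5
R: 5·0+1·8+3·0 = 8 | 2·3+1·2 = 8
D: 5·2+1·3+3·0 = 13 | 2·5+1·3 = 13
Y: 5·0+1·7+3·0 = 7 | 2·2+1·3 = 7
Q: 5·1+1·4+3·3 = 18 | 2·8+1·2 = 18
gcd(5,1,3,2,1) = 1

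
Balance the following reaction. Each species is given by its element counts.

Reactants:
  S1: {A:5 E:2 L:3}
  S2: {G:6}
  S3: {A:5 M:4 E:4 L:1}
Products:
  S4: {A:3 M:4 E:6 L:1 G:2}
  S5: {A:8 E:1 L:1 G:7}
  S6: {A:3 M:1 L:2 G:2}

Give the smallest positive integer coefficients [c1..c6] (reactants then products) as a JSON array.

A: 3·5+5·0+5·5 = 40 | 4·3+2·8+4·3 = 40
M: 3·0+5·0+5·4 = 20 | 4·4+2·0+4·1 = 20
E: 3·2+5·0+5·4 = 26 | 4·6+2·1+4·0 = 26
L: 3·3+5·0+5·1 = 14 | 4·1+2·1+4·2 = 14
G: 3·0+5·6+5·0 = 30 | 4·2+2·7+4·2 = 30
gcd(3,5,5,4,2,4) = 1

Coefficients: [3, 5, 5, 4, 2, 4]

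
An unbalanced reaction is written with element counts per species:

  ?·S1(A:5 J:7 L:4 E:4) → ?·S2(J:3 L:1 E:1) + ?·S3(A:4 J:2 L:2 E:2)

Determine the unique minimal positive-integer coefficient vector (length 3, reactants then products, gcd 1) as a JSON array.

A: 4·5 = 20 | 6·0+5·4 = 20
J: 4·7 = 28 | 6·3+5·2 = 28
L: 4·4 = 16 | 6·1+5·2 = 16
E: 4·4 = 16 | 6·1+5·2 = 16
gcd(4,6,5) = 1

Coefficients: [4, 6, 5]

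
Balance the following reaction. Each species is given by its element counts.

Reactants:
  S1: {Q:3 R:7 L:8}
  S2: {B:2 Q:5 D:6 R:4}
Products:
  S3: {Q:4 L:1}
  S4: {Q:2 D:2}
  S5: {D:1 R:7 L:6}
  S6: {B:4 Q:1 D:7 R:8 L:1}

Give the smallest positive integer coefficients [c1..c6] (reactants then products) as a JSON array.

B: 4·0+4·2 = 8 | 6·0+3·0+4·0+2·4 = 8
Q: 4·3+4·5 = 32 | 6·4+3·2+4·0+2·1 = 32
D: 4·0+4·6 = 24 | 6·0+3·2+4·1+2·7 = 24
R: 4·7+4·4 = 44 | 6·0+3·0+4·7+2·8 = 44
L: 4·8+4·0 = 32 | 6·1+3·0+4·6+2·1 = 32
gcd(4,4,6,3,4,2) = 1

Coefficients: [4, 4, 6, 3, 4, 2]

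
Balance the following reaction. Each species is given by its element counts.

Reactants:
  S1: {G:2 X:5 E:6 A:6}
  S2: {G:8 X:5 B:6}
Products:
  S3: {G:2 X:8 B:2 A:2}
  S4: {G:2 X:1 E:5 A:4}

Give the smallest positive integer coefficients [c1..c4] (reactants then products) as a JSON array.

Coefficients: [5, 1, 3, 6]

G: 5·2+1·8 = 18 | 3·2+6·2 = 18
X: 5·5+1·5 = 30 | 3·8+6·1 = 30
B: 5·0+1·6 = 6 | 3·2+6·0 = 6
E: 5·6+1·0 = 30 | 3·0+6·5 = 30
A: 5·6+1·0 = 30 | 3·2+6·4 = 30
gcd(5,1,3,6) = 1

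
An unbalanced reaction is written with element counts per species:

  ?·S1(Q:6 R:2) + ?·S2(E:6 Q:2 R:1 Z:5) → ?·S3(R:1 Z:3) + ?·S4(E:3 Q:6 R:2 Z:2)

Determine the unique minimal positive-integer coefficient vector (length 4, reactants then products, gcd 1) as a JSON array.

E: 5·0+3·6 = 18 | 1·0+6·3 = 18
Q: 5·6+3·2 = 36 | 1·0+6·6 = 36
R: 5·2+3·1 = 13 | 1·1+6·2 = 13
Z: 5·0+3·5 = 15 | 1·3+6·2 = 15
gcd(5,3,1,6) = 1

Coefficients: [5, 3, 1, 6]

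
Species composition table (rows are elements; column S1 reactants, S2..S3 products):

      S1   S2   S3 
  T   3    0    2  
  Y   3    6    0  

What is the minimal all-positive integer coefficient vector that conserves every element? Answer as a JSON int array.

T: 2·3 = 6 | 1·0+3·2 = 6
Y: 2·3 = 6 | 1·6+3·0 = 6
gcd(2,1,3) = 1

Coefficients: [2, 1, 3]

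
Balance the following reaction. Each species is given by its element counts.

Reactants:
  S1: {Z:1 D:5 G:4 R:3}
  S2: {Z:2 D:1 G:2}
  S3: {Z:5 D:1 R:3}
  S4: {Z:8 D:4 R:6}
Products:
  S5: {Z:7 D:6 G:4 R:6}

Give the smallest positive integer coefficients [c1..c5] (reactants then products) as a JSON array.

Z: 5·1+2·2+5·5+1·8 = 42 | 6·7 = 42
D: 5·5+2·1+5·1+1·4 = 36 | 6·6 = 36
G: 5·4+2·2+5·0+1·0 = 24 | 6·4 = 24
R: 5·3+2·0+5·3+1·6 = 36 | 6·6 = 36
gcd(5,2,5,1,6) = 1

Coefficients: [5, 2, 5, 1, 6]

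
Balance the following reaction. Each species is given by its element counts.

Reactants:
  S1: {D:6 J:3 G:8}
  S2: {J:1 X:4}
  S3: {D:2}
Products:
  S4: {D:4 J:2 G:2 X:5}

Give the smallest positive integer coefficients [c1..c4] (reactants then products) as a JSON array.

D: 1·6+5·0+5·2 = 16 | 4·4 = 16
J: 1·3+5·1+5·0 = 8 | 4·2 = 8
G: 1·8+5·0+5·0 = 8 | 4·2 = 8
X: 1·0+5·4+5·0 = 20 | 4·5 = 20
gcd(1,5,5,4) = 1

Coefficients: [1, 5, 5, 4]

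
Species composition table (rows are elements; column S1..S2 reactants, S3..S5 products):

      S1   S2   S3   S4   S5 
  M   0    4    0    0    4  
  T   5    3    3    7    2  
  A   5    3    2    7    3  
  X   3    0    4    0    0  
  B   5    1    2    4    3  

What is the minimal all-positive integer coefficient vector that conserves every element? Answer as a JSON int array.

Coefficients: [4, 3, 3, 2, 3]

M: 4·0+3·4 = 12 | 3·0+2·0+3·4 = 12
T: 4·5+3·3 = 29 | 3·3+2·7+3·2 = 29
A: 4·5+3·3 = 29 | 3·2+2·7+3·3 = 29
X: 4·3+3·0 = 12 | 3·4+2·0+3·0 = 12
B: 4·5+3·1 = 23 | 3·2+2·4+3·3 = 23
gcd(4,3,3,2,3) = 1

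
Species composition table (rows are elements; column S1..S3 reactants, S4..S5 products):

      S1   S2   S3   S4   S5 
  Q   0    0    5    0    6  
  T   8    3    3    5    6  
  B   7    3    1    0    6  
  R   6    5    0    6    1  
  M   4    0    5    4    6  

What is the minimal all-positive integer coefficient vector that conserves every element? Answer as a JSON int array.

Q: 3·0+1·0+6·5 = 30 | 3·0+5·6 = 30
T: 3·8+1·3+6·3 = 45 | 3·5+5·6 = 45
B: 3·7+1·3+6·1 = 30 | 3·0+5·6 = 30
R: 3·6+1·5+6·0 = 23 | 3·6+5·1 = 23
M: 3·4+1·0+6·5 = 42 | 3·4+5·6 = 42
gcd(3,1,6,3,5) = 1

Coefficients: [3, 1, 6, 3, 5]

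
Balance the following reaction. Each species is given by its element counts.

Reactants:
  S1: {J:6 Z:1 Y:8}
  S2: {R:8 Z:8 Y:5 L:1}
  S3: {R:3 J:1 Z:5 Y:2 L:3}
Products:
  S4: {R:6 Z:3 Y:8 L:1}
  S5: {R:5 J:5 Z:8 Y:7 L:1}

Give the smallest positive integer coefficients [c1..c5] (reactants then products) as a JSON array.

R: 4·0+5·8+1·3 = 43 | 3·6+5·5 = 43
J: 4·6+5·0+1·1 = 25 | 3·0+5·5 = 25
Z: 4·1+5·8+1·5 = 49 | 3·3+5·8 = 49
Y: 4·8+5·5+1·2 = 59 | 3·8+5·7 = 59
L: 4·0+5·1+1·3 = 8 | 3·1+5·1 = 8
gcd(4,5,1,3,5) = 1

Coefficients: [4, 5, 1, 3, 5]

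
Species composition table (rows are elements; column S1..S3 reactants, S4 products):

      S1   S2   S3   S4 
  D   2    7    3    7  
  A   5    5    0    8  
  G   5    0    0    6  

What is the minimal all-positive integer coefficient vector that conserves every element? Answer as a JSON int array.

D: 6·2+2·7+3·3 = 35 | 5·7 = 35
A: 6·5+2·5+3·0 = 40 | 5·8 = 40
G: 6·5+2·0+3·0 = 30 | 5·6 = 30
gcd(6,2,3,5) = 1

Coefficients: [6, 2, 3, 5]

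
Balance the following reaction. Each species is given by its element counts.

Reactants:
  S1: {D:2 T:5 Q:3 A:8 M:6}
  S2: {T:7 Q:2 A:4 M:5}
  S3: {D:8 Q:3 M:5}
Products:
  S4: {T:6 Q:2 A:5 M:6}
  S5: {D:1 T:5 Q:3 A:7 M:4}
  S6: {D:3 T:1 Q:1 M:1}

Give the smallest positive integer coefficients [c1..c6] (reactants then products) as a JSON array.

Coefficients: [3, 5, 1, 6, 2, 4]

D: 3·2+5·0+1·8 = 14 | 6·0+2·1+4·3 = 14
T: 3·5+5·7+1·0 = 50 | 6·6+2·5+4·1 = 50
Q: 3·3+5·2+1·3 = 22 | 6·2+2·3+4·1 = 22
A: 3·8+5·4+1·0 = 44 | 6·5+2·7+4·0 = 44
M: 3·6+5·5+1·5 = 48 | 6·6+2·4+4·1 = 48
gcd(3,5,1,6,2,4) = 1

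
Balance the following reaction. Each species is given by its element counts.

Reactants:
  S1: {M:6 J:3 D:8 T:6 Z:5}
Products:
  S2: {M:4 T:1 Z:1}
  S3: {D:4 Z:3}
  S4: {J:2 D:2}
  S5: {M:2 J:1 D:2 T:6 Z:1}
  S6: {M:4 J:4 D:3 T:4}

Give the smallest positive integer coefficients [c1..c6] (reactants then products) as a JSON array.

Coefficients: [5, 4, 6, 2, 3, 2]

M: 5·6 = 30 | 4·4+6·0+2·0+3·2+2·4 = 30
J: 5·3 = 15 | 4·0+6·0+2·2+3·1+2·4 = 15
D: 5·8 = 40 | 4·0+6·4+2·2+3·2+2·3 = 40
T: 5·6 = 30 | 4·1+6·0+2·0+3·6+2·4 = 30
Z: 5·5 = 25 | 4·1+6·3+2·0+3·1+2·0 = 25
gcd(5,4,6,2,3,2) = 1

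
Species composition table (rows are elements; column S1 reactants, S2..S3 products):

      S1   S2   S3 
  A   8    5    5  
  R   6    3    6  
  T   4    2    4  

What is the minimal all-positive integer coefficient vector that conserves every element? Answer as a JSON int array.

Coefficients: [5, 6, 2]

A: 5·8 = 40 | 6·5+2·5 = 40
R: 5·6 = 30 | 6·3+2·6 = 30
T: 5·4 = 20 | 6·2+2·4 = 20
gcd(5,6,2) = 1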